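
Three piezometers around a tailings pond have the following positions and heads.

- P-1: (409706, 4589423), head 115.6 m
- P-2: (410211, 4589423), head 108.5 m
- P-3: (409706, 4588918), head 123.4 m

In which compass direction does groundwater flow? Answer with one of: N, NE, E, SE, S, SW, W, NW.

NE

∂h/∂x = (108.5 − 115.6) / (410211 − 409706) = -0.01406
∂h/∂y = (123.4 − 115.6) / (4588918 − 4589423) = -0.01545
Flow = −∇h = (+0.01406 east, +0.01545 north), which points northeast.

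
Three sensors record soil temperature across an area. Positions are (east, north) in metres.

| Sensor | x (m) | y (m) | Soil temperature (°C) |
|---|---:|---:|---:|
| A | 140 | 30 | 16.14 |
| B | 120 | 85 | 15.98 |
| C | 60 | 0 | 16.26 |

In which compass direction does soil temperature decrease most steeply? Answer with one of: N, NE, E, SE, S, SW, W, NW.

Differences from A: to B (Δx, Δy, Δh) = (-20, 55, -0.16); to C = (-80, -30, +0.12).
Solve a·Δx + b·Δy = ΔT: det = (-20)·(-30) − (-80)·55 = 5000.
∂T/∂x = [(-0.16)·(-30) − (+0.12)·55] / 5000 = -0.0003600
∂T/∂y = [(-20)·(+0.12) − (-80)·(-0.16)] / 5000 = -0.003040
Steepest decrease is along −∇f = (+0.0003600 E, +0.003040 N) → north.

N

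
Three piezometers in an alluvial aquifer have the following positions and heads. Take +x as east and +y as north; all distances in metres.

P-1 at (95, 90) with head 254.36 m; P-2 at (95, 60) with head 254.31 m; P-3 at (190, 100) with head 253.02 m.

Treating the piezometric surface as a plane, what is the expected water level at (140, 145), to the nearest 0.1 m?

253.8 m

With h = a·x + b·y + c and P-1 as origin, the differences give:
  0·a + (-30)·b = -0.05
  95·a + 10·b = -1.34
Eliminate b (×10 and ×(-30), subtract): 2850·a = -40.700 → a = ∂h/∂x = -0.01428
Back-substitute: b = ∂h/∂y = +0.001667.
h(140, 145) = 254.36 + (-0.01428)·(45) + (+0.001667)·(55) = 254.36 -0.643 +0.092 = 253.809 m.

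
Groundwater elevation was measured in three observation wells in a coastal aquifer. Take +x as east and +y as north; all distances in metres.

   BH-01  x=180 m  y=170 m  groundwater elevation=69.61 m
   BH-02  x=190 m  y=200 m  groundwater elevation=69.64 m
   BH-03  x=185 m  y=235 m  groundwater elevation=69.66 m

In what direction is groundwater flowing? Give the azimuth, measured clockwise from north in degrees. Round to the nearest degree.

232°

Taking BH-01 as reference: BH-02−BH-01 = (10, 30, +0.03); BH-03−BH-01 = (5, 65, +0.05).
Determinant of the coordinate differences = 10·65 − 5·30 = 500.
∂h/∂x = [(+0.03)·65 − (+0.05)·30] / 500 = +0.0009000
∂h/∂y = [10·(+0.05) − 5·(+0.03)] / 500 = +0.0007000
Flow direction (−∇h) has components (-0.0009000 E, -0.0007000 N).
Azimuth = atan2(E, N) = atan2(-0.0009000, -0.0007000) = 232.1° ≈ 232°.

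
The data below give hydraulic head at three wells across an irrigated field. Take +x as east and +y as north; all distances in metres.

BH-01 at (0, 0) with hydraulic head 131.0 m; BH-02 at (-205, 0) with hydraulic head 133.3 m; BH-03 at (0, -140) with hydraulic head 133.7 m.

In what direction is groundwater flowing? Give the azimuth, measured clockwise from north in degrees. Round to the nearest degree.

030°

∂h/∂x = (133.3 − 131.0) / (-205 − 0) = -0.01122
∂h/∂y = (133.7 − 131.0) / (-140 − 0) = -0.01929
Flow direction (−∇h) has components (+0.01122 E, +0.01929 N).
Azimuth = atan2(E, N) = atan2(+0.01122, +0.01929) = 30.2° ≈ 030°.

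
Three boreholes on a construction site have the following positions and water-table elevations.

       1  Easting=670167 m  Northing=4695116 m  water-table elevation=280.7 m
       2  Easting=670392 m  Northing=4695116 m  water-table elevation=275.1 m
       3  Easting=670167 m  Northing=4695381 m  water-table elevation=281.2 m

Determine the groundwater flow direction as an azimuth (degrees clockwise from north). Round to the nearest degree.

∂h/∂x = (275.1 − 280.7) / (670392 − 670167) = -0.02489
∂h/∂y = (281.2 − 280.7) / (4695381 − 4695116) = +0.001887
Flow direction (−∇h) has components (+0.02489 E, -0.001887 N).
Azimuth = atan2(E, N) = atan2(+0.02489, -0.001887) = 94.3° ≈ 094°.

094°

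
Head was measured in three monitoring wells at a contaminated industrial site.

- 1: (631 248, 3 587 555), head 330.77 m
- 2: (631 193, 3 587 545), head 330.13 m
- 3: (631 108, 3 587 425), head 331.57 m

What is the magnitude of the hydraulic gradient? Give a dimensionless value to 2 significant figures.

With h = a·x + b·y + c and 1 as origin, the differences give:
  (-55)·a + (-10)·b = -0.64
  (-140)·a + (-130)·b = +0.80
Eliminate b (×(-130) and ×(-10), subtract): 5750·a = 91.200 → a = ∂h/∂x = +0.01586
Back-substitute: b = ∂h/∂y = -0.02323.
|∇h| = √(0.01586² + -0.02323²) = 0.02813

0.028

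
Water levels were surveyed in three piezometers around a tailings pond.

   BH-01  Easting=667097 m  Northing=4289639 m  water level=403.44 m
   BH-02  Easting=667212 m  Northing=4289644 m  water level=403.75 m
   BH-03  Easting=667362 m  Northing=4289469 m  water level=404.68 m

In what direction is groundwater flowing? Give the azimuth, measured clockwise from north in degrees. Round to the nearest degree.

Differences from BH-01: to BH-02 (Δx, Δy, Δh) = (115, 5, +0.31); to BH-03 = (265, -170, +1.24).
Determinant of the coordinate differences = 115·(-170) − 265·5 = -20875.
∂h/∂x = [(+0.31)·(-170) − (+1.24)·5] / -20875 = +0.002822
∂h/∂y = [115·(+1.24) − 265·(+0.31)] / -20875 = -0.002896
Flow direction (−∇h) has components (-0.002822 E, +0.002896 N).
Azimuth = atan2(E, N) = atan2(-0.002822, +0.002896) = 315.7° ≈ 316°.

316°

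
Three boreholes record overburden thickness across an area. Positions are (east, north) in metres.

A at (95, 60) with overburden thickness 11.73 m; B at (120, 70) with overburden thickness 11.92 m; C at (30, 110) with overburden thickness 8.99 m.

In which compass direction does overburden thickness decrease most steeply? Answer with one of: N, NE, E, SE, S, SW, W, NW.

NW

Taking A as reference: B−A = (25, 10, +0.19); C−A = (-65, 50, -2.74).
Solve a·Δx + b·Δy = Δd: det = 25·50 − (-65)·10 = 1900.
∂d/∂x = [(+0.19)·50 − (-2.74)·10] / 1900 = +0.01942
∂d/∂y = [25·(-2.74) − (-65)·(+0.19)] / 1900 = -0.02955
Steepest decrease is along −∇f = (-0.01942 E, +0.02955 N) → northwest.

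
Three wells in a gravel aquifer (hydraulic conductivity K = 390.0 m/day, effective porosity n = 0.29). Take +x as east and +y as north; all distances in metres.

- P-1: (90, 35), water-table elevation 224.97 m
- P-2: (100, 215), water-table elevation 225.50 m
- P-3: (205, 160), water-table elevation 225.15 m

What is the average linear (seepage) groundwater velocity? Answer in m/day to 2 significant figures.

4.7 m/day

Taking P-1 as reference: P-2−P-1 = (10, 180, +0.53); P-3−P-1 = (115, 125, +0.18).
Determinant of the coordinate differences = 10·125 − 115·180 = -19450.
∂h/∂x = [(+0.53)·125 − (+0.18)·180] / -19450 = -0.001740
∂h/∂y = [10·(+0.18) − 115·(+0.53)] / -19450 = +0.003041
|∇h| = √(-0.001740² + 0.003041²) = 0.003504
Seepage velocity v = K·i/n = 390.0 × 0.003504 / 0.29 = 4.712 m/day.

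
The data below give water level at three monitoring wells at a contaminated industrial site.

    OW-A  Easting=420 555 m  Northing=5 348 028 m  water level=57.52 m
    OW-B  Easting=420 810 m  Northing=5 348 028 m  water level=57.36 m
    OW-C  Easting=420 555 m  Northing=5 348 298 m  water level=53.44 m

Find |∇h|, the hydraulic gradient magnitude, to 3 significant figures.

0.0151

∂h/∂x = (57.36 − 57.52) / (420810 − 420555) = -0.0006275
∂h/∂y = (53.44 − 57.52) / (5348298 − 5348028) = -0.01511
|∇h| = √(-0.0006275² + -0.01511²) = 0.01512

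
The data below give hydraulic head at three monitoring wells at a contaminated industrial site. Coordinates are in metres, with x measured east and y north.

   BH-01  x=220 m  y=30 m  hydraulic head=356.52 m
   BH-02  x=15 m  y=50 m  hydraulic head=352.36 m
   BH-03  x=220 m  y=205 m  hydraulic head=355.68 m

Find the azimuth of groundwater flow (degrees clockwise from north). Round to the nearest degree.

With h = a·x + b·y + c and BH-01 as origin, the differences give:
  (-205)·a + 20·b = -4.16
  0·a + 175·b = -0.84
Eliminate b (×175 and ×20, subtract): -35875·a = -711.200 → a = ∂h/∂x = +0.01982
Back-substitute: b = ∂h/∂y = -0.004800.
Flow direction (−∇h) has components (-0.01982 E, +0.004800 N).
Azimuth = atan2(E, N) = atan2(-0.01982, +0.004800) = 283.6° ≈ 284°.

284°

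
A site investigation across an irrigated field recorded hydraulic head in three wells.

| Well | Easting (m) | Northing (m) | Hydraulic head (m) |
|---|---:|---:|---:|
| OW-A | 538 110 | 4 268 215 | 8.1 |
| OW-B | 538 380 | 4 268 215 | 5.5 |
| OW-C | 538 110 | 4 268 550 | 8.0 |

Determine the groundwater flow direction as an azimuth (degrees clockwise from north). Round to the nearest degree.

088°

∂h/∂x = (5.5 − 8.1) / (538380 − 538110) = -0.009630
∂h/∂y = (8.0 − 8.1) / (4268550 − 4268215) = -0.0002985
Flow direction (−∇h) has components (+0.009630 E, +0.0002985 N).
Azimuth = atan2(E, N) = atan2(+0.009630, +0.0002985) = 88.2° ≈ 088°.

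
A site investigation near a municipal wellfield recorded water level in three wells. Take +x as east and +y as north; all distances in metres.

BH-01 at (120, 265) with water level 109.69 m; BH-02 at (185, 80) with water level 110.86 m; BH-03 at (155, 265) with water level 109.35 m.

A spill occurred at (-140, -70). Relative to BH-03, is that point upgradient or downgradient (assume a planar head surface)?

upgradient

Three-point gradient (reference BH-01): Δ to BH-02 = (65, -185, +1.17), Δ to BH-03 = (35, 0, -0.34).
∂h/∂x = -0.009714, ∂h/∂y = -0.009737 (det = 6475).
Head at (-140, -70) = 109.69 + (-0.009714)·(-260) + (-0.009737)·(-335) = 115.48 m.
That is higher than the 109.35 m at BH-03, so the point is upgradient.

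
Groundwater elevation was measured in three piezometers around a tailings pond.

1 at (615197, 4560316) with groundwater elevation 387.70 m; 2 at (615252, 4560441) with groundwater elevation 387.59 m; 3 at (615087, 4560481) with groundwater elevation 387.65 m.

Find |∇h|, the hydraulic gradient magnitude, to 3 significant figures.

0.000834

With h = a·x + b·y + c and 1 as origin, the differences give:
  55·a + 125·b = -0.11
  (-110)·a + 165·b = -0.05
Eliminate b (×165 and ×125, subtract): 22825·a = -11.900 → a = ∂h/∂x = -0.0005214
Back-substitute: b = ∂h/∂y = -0.0006506.
|∇h| = √(-0.0005214² + -0.0006506²) = 0.0008337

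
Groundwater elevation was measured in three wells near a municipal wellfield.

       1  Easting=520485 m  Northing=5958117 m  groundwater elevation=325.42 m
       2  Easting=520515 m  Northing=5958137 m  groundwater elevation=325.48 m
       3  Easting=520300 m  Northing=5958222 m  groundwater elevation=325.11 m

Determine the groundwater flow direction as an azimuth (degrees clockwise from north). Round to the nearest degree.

262°

Taking 1 as reference: 2−1 = (30, 20, +0.06); 3−1 = (-185, 105, -0.31).
Solve a·Δx + b·Δy = Δh: det = 30·105 − (-185)·20 = 6850.
∂h/∂x = [(+0.06)·105 − (-0.31)·20] / 6850 = +0.001825
∂h/∂y = [30·(-0.31) − (-185)·(+0.06)] / 6850 = +0.0002628
Flow direction (−∇h) has components (-0.001825 E, -0.0002628 N).
Azimuth = atan2(E, N) = atan2(-0.001825, -0.0002628) = 261.8° ≈ 262°.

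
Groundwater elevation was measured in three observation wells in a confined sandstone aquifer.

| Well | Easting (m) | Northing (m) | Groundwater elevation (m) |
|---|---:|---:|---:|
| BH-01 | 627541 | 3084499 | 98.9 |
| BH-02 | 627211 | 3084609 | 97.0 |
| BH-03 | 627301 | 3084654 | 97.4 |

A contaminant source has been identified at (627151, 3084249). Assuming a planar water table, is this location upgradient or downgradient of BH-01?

downgradient

Three-point gradient (reference BH-01): Δ to BH-02 = (-330, 110, -1.9), Δ to BH-03 = (-240, 155, -1.5).
∂h/∂x = +0.005232, ∂h/∂y = -0.001576 (det = -24750).
Head at (627151, 3084249) = 98.9 + (+0.005232)·(-390) + (-0.001576)·(-250) = 97.25 m.
That is lower than the 98.9 m at BH-01, so the point is downgradient.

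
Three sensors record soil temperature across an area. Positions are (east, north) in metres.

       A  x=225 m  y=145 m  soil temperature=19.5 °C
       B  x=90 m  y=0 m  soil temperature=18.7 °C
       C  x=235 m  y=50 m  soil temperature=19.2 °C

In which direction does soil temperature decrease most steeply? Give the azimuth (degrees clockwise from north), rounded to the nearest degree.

Taking A as reference: B−A = (-135, -145, -0.8); C−A = (10, -95, -0.3).
Determinant of the coordinate differences = (-135)·(-95) − 10·(-145) = 14275.
∂T/∂x = [(-0.8)·(-95) − (-0.3)·(-145)] / 14275 = +0.002277
∂T/∂y = [(-135)·(-0.3) − 10·(-0.8)] / 14275 = +0.003398
Steepest decrease is along −∇f: components (-0.002277 E, -0.003398 N).
Azimuth = atan2(-0.002277, -0.003398) = 213.8° ≈ 214°.

214°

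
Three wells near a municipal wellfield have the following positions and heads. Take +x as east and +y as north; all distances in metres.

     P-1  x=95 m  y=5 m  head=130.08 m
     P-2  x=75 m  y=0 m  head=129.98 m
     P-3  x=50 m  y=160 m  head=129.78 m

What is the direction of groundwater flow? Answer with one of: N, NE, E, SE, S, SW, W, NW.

W

Three-point gradient (reference P-1): Δ to P-2 = (-20, -5, -0.10), Δ to P-3 = (-45, 155, -0.30).
∂h/∂x = +0.005113, ∂h/∂y = -0.0004511 (det = -3325).
Flow = −∇h = (-0.005113 east, +0.0004511 north), which points west.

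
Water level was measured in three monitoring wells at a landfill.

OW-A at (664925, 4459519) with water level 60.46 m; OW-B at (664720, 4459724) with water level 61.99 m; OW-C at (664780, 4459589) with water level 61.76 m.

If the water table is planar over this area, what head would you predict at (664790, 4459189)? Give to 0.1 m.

With h = a·x + b·y + c and OW-A as origin, the differences give:
  (-205)·a + 205·b = +1.53
  (-145)·a + 70·b = +1.30
Eliminate b (×70 and ×205, subtract): 15375·a = -159.400 → a = ∂h/∂x = -0.01037
Back-substitute: b = ∂h/∂y = -0.002904.
h(664790, 4459189) = 60.46 + (-0.01037)·(-135) + (-0.002904)·(-330) = 60.46 +1.400 +0.958 = 62.818 m.

62.8 m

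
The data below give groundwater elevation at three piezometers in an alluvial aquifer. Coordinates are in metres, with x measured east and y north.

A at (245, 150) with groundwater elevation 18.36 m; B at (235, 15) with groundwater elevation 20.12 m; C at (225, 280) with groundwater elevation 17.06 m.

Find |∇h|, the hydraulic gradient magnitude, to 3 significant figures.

With h = a·x + b·y + c and A as origin, the differences give:
  (-10)·a + (-135)·b = +1.76
  (-20)·a + 130·b = -1.30
Eliminate b (×130 and ×(-135), subtract): -4000·a = 53.300 → a = ∂h/∂x = -0.01333
Back-substitute: b = ∂h/∂y = -0.01205.
|∇h| = √(-0.01333² + -0.01205²) = 0.01797

0.0180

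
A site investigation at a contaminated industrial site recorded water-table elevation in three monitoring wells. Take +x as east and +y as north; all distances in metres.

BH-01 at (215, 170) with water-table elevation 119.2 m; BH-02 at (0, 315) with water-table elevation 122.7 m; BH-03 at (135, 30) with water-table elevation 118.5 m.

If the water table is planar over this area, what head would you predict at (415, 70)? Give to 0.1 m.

116.3 m

With h = a·x + b·y + c and BH-01 as origin, the differences give:
  (-215)·a + 145·b = +3.5
  (-80)·a + (-140)·b = -0.7
Eliminate b (×(-140) and ×145, subtract): 41700·a = -388.50 → a = ∂h/∂x = -0.009317
Back-substitute: b = ∂h/∂y = +0.01032.
h(415, 70) = 119.2 + (-0.009317)·(200) + (+0.01032)·(-100) = 119.2 -1.863 -1.032 = 116.304 m.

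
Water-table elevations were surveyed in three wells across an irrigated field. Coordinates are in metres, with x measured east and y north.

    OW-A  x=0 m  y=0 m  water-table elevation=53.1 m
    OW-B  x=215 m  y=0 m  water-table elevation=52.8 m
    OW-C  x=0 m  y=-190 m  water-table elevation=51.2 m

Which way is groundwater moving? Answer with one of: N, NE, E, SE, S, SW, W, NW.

∂h/∂x = (52.8 − 53.1) / (215 − 0) = -0.001395
∂h/∂y = (51.2 − 53.1) / (-190 − 0) = +0.010000
Flow = −∇h = (+0.001395 east, -0.010000 north), which points south.

S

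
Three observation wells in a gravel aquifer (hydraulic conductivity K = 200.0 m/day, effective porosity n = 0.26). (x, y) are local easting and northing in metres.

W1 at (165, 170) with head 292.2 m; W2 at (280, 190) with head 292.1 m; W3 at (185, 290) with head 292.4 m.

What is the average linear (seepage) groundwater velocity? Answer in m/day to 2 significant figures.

1.7 m/day

Differences from W1: to W2 (Δx, Δy, Δh) = (115, 20, -0.1); to W3 = (20, 120, +0.2).
Solve a·Δx + b·Δy = Δh: det = 115·120 − 20·20 = 13400.
∂h/∂x = [(-0.1)·120 − (+0.2)·20] / 13400 = -0.001194
∂h/∂y = [115·(+0.2) − 20·(-0.1)] / 13400 = +0.001866
|∇h| = √(-0.001194² + 0.001866²) = 0.002215
Seepage velocity v = K·i/n = 200.0 × 0.002215 / 0.26 = 1.704 m/day.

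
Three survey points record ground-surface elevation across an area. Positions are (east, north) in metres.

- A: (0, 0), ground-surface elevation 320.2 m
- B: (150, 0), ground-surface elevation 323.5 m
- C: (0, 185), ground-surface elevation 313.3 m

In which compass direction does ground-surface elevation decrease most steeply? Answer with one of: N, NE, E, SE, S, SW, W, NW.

NW

∂z/∂x = (323.5 − 320.2) / (150 − 0) = +0.02200
∂z/∂y = (313.3 − 320.2) / (185 − 0) = -0.03730
Steepest decrease is along −∇f = (-0.02200 E, +0.03730 N) → northwest.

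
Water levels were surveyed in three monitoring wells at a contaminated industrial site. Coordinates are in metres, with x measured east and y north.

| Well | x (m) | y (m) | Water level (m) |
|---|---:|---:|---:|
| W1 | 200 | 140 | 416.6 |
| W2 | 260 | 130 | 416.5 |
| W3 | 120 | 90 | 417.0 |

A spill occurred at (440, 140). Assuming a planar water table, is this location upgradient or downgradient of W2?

Taking W1 as reference: W2−W1 = (60, -10, -0.1); W3−W1 = (-80, -50, +0.4).
Solve a·Δx + b·Δy = Δh: det = 60·(-50) − (-80)·(-10) = -3800.
∂h/∂x = [(-0.1)·(-50) − (+0.4)·(-10)] / -3800 = -0.002368
∂h/∂y = [60·(+0.4) − (-80)·(-0.1)] / -3800 = -0.004211
Head at (440, 140) = 416.6 + (-0.002368)·(240) + (-0.004211)·(0) = 416.03 m.
That is lower than the 416.5 m at W2, so the point is downgradient.

downgradient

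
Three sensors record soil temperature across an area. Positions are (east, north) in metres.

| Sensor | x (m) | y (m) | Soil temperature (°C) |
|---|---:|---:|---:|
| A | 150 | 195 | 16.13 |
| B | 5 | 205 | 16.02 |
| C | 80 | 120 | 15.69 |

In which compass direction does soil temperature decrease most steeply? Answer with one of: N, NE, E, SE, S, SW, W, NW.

Differences from A: to B (Δx, Δy, Δh) = (-145, 10, -0.11); to C = (-70, -75, -0.44).
Determinant of the coordinate differences = (-145)·(-75) − (-70)·10 = 11575.
∂T/∂x = [(-0.11)·(-75) − (-0.44)·10] / 11575 = +0.001093
∂T/∂y = [(-145)·(-0.44) − (-70)·(-0.11)] / 11575 = +0.004847
Steepest decrease is along −∇f = (-0.001093 E, -0.004847 N) → south.

S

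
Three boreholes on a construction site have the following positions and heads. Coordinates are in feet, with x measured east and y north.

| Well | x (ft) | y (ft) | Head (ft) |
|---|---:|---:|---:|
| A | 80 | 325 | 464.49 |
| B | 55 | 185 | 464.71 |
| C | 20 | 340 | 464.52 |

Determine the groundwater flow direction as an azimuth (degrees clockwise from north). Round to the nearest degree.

Taking A as reference: B−A = (-25, -140, +0.22); C−A = (-60, 15, +0.03).
Determinant of the coordinate differences = (-25)·15 − (-60)·(-140) = -8775.
∂h/∂x = [(+0.22)·15 − (+0.03)·(-140)] / -8775 = -0.0008547
∂h/∂y = [(-25)·(+0.03) − (-60)·(+0.22)] / -8775 = -0.001419
Flow direction (−∇h) has components (+0.0008547 E, +0.001419 N).
Azimuth = atan2(E, N) = atan2(+0.0008547, +0.001419) = 31.1° ≈ 031°.

031°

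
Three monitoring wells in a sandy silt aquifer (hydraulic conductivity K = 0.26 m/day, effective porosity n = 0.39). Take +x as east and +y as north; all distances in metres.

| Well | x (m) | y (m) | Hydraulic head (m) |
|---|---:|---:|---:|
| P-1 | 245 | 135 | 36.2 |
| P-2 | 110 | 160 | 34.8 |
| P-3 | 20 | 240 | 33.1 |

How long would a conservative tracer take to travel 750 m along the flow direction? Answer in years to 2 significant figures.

210 years

Taking P-1 as reference: P-2−P-1 = (-135, 25, -1.4); P-3−P-1 = (-225, 105, -3.1).
Solve a·Δx + b·Δy = Δh: det = (-135)·105 − (-225)·25 = -8550.
∂h/∂x = [(-1.4)·105 − (-3.1)·25] / -8550 = +0.008129
∂h/∂y = [(-135)·(-3.1) − (-225)·(-1.4)] / -8550 = -0.01211
|∇h| = √(0.008129² + -0.01211²) = 0.01459
Seepage velocity v = K·i/n = 0.26 × 0.01459 / 0.39 = 0.009727 m/day.
t = 750 / 0.009727 = 7.71e+04 days = 211 years.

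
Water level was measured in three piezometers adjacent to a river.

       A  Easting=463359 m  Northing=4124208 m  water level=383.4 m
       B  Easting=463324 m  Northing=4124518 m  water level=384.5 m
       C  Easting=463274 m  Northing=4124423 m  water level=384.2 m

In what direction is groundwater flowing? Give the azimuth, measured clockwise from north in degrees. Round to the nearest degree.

Differences from A: to B (Δx, Δy, Δh) = (-35, 310, +1.1); to C = (-85, 215, +0.8).
Determinant of the coordinate differences = (-35)·215 − (-85)·310 = 18825.
∂h/∂x = [(+1.1)·215 − (+0.8)·310] / 18825 = -0.0006109
∂h/∂y = [(-35)·(+0.8) − (-85)·(+1.1)] / 18825 = +0.003479
Flow direction (−∇h) has components (+0.0006109 E, -0.003479 N).
Azimuth = atan2(E, N) = atan2(+0.0006109, -0.003479) = 170.0° ≈ 170°.

170°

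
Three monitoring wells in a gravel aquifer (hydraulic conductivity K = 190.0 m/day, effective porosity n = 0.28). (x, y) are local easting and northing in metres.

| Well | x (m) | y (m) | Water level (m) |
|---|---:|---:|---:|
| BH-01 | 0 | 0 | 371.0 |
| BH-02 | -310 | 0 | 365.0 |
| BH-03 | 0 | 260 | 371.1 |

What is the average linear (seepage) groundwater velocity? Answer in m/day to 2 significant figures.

∂h/∂x = (365.0 − 371.0) / (-310 − 0) = +0.01935
∂h/∂y = (371.1 − 371.0) / (260 − 0) = +0.0003846
|∇h| = √(0.01935² + 0.0003846²) = 0.01935
Seepage velocity v = K·i/n = 190.0 × 0.01935 / 0.28 = 13.13 m/day.

13 m/day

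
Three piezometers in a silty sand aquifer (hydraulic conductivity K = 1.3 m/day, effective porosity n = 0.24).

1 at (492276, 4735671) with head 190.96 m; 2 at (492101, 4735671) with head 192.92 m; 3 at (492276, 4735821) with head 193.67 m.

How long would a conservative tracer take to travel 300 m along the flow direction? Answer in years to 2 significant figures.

7.1 years

∂h/∂x = (192.92 − 190.96) / (492101 − 492276) = -0.01120
∂h/∂y = (193.67 − 190.96) / (4735821 − 4735671) = +0.01807
|∇h| = √(-0.01120² + 0.01807²) = 0.02126
Seepage velocity v = K·i/n = 1.3 × 0.02126 / 0.24 = 0.1152 m/day.
t = 300 / 0.1152 = 2604 days = 7.13 years.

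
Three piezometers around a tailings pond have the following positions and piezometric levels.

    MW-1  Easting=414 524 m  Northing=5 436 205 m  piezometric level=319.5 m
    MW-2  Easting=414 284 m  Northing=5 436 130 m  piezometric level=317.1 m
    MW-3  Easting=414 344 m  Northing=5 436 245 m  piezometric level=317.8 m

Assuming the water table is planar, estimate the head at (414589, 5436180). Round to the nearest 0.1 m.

320.1 m

Taking MW-1 as reference: MW-2−MW-1 = (-240, -75, -2.4); MW-3−MW-1 = (-180, 40, -1.7).
Determinant of the coordinate differences = (-240)·40 − (-180)·(-75) = -23100.
∂h/∂x = [(-2.4)·40 − (-1.7)·(-75)] / -23100 = +0.009675
∂h/∂y = [(-240)·(-1.7) − (-180)·(-2.4)] / -23100 = +0.001039
h(414589, 5436180) = 319.5 + (+0.009675)·(65) + (+0.001039)·(-25) = 319.5 +0.629 -0.026 = 320.103 m.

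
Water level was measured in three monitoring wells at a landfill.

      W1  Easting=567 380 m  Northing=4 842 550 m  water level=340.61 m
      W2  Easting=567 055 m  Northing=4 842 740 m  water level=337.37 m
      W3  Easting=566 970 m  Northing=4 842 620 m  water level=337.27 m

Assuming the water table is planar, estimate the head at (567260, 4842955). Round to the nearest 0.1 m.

337.9 m

Differences from W1: to W2 (Δx, Δy, Δh) = (-325, 190, -3.24); to W3 = (-410, 70, -3.34).
Determinant of the coordinate differences = (-325)·70 − (-410)·190 = 55150.
∂h/∂x = [(-3.24)·70 − (-3.34)·190] / 55150 = +0.007394
∂h/∂y = [(-325)·(-3.34) − (-410)·(-3.24)] / 55150 = -0.004404
h(567260, 4842955) = 340.61 + (+0.007394)·(-120) + (-0.004404)·(405) = 340.61 -0.887 -1.784 = 337.939 m.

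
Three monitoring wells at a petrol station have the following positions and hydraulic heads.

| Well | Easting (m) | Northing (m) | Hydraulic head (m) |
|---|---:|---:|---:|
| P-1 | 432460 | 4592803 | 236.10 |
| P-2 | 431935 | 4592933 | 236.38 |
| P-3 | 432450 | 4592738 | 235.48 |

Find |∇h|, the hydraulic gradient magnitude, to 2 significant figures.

Three-point gradient (reference P-1): Δ to P-2 = (-525, 130, +0.28), Δ to P-3 = (-10, -65, -0.62).
∂h/∂x = +0.001761, ∂h/∂y = +0.009267 (det = 35425).
|∇h| = √(0.001761² + 0.009267²) = 0.009433

0.0094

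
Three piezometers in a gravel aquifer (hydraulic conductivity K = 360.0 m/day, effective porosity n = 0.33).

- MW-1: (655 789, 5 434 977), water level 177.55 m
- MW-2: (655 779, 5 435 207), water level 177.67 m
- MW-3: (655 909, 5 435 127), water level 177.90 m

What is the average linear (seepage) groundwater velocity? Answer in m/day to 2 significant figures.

2.4 m/day

With h = a·x + b·y + c and MW-1 as origin, the differences give:
  (-10)·a + 230·b = +0.12
  120·a + 150·b = +0.35
Eliminate b (×150 and ×230, subtract): -29100·a = -62.500 → a = ∂h/∂x = +0.002148
Back-substitute: b = ∂h/∂y = +0.0006151.
|∇h| = √(0.002148² + 0.0006151²) = 0.002234
Seepage velocity v = K·i/n = 360.0 × 0.002234 / 0.33 = 2.437 m/day.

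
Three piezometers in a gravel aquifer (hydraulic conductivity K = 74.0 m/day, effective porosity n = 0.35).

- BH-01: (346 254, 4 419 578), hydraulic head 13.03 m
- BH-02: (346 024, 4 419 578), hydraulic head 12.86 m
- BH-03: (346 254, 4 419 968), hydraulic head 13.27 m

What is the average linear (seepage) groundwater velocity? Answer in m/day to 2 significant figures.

0.20 m/day

∂h/∂x = (12.86 − 13.03) / (346024 − 346254) = +0.0007391
∂h/∂y = (13.27 − 13.03) / (4419968 − 4419578) = +0.0006154
|∇h| = √(0.0007391² + 0.0006154²) = 0.0009618
Seepage velocity v = K·i/n = 74.0 × 0.0009618 / 0.35 = 0.2034 m/day.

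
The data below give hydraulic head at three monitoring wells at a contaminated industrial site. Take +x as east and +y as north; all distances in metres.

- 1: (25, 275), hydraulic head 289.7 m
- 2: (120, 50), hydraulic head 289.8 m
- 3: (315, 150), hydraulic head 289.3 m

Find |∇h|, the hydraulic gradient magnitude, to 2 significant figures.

0.0023

With h = a·x + b·y + c and 1 as origin, the differences give:
  95·a + (-225)·b = +0.1
  290·a + (-125)·b = -0.4
Eliminate b (×(-125) and ×(-225), subtract): 53375·a = -102.50 → a = ∂h/∂x = -0.001920
Back-substitute: b = ∂h/∂y = -0.001255.
|∇h| = √(-0.001920² + -0.001255²) = 0.002294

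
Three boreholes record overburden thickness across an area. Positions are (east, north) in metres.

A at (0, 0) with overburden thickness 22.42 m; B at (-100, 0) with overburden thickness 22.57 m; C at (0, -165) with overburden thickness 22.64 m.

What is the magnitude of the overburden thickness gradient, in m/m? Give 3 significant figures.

∂d/∂x = (22.57 − 22.42) / (-100 − 0) = -0.001500
∂d/∂y = (22.64 − 22.42) / (-165 − 0) = -0.001333
|∇f| = √(-0.001500² + -0.001333²) = 0.002007 m/m

0.00201 m/m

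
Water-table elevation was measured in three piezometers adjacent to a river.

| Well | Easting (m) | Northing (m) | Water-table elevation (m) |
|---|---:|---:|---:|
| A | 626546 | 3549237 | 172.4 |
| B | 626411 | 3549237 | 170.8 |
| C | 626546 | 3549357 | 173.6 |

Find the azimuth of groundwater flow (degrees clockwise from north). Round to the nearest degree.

230°

∂h/∂x = (170.8 − 172.4) / (626411 − 626546) = +0.01185
∂h/∂y = (173.6 − 172.4) / (3549357 − 3549237) = +0.010000
Flow direction (−∇h) has components (-0.01185 E, -0.010000 N).
Azimuth = atan2(E, N) = atan2(-0.01185, -0.010000) = 229.8° ≈ 230°.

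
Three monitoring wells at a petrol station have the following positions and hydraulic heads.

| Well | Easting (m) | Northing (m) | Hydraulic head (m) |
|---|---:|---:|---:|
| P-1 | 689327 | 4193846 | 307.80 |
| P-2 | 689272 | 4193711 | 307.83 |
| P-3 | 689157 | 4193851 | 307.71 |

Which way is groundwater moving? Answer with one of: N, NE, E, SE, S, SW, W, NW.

With h = a·x + b·y + c and P-1 as origin, the differences give:
  (-55)·a + (-135)·b = +0.03
  (-170)·a + 5·b = -0.09
Eliminate b (×5 and ×(-135), subtract): -23225·a = -12.000 → a = ∂h/∂x = +0.0005167
Back-substitute: b = ∂h/∂y = -0.0004327.
Flow = −∇h = (-0.0005167 east, +0.0004327 north), which points northwest.

NW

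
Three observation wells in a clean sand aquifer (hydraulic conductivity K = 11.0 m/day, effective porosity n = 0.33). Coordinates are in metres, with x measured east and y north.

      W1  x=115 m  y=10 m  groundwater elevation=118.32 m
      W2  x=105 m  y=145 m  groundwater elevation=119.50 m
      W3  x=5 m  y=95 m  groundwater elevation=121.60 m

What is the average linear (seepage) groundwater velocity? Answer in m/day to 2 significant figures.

0.85 m/day

Taking W1 as reference: W2−W1 = (-10, 135, +1.18); W3−W1 = (-110, 85, +3.28).
Solve a·Δx + b·Δy = Δh: det = (-10)·85 − (-110)·135 = 14000.
∂h/∂x = [(+1.18)·85 − (+3.28)·135] / 14000 = -0.02446
∂h/∂y = [(-10)·(+3.28) − (-110)·(+1.18)] / 14000 = +0.006929
|∇h| = √(-0.02446² + 0.006929²) = 0.02542
Seepage velocity v = K·i/n = 11.0 × 0.02542 / 0.33 = 0.8473 m/day.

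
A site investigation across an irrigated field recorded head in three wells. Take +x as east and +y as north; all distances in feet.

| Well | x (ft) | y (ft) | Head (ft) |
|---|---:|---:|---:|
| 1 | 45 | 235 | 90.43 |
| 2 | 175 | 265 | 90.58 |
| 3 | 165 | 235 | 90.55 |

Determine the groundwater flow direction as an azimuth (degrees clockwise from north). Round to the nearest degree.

With h = a·x + b·y + c and 1 as origin, the differences give:
  130·a + 30·b = +0.15
  120·a + 0·b = +0.12
Eliminate b (×0 and ×30, subtract): -3600·a = -3.600 → a = ∂h/∂x = +0.0010000
Back-substitute: b = ∂h/∂y = +0.0006667.
Flow direction (−∇h) has components (-0.0010000 E, -0.0006667 N).
Azimuth = atan2(E, N) = atan2(-0.0010000, -0.0006667) = 236.3° ≈ 236°.

236°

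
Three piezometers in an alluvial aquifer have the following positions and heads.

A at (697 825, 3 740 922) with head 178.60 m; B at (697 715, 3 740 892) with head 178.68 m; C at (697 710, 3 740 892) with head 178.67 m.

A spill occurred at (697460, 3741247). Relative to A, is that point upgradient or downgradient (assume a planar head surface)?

With h = a·x + b·y + c and A as origin, the differences give:
  (-110)·a + (-30)·b = +0.08
  (-115)·a + (-30)·b = +0.07
Eliminate b (×(-30) and ×(-30), subtract): -150·a = -0.300 → a = ∂h/∂x = +0.002000
Back-substitute: b = ∂h/∂y = -0.01000.
Head at (697460, 3741247) = 178.60 + (+0.002000)·(-365) + (-0.01000)·(325) = 174.62 m.
That is lower than the 178.60 m at A, so the point is downgradient.

downgradient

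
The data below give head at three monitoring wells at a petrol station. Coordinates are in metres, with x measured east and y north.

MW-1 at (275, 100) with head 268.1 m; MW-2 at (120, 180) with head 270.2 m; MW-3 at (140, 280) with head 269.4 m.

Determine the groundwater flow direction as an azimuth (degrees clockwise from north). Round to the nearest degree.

073°

Three-point gradient (reference MW-1): Δ to MW-2 = (-155, 80, +2.1), Δ to MW-3 = (-135, 180, +1.3).
∂h/∂x = -0.01602, ∂h/∂y = -0.004795 (det = -17100).
Flow direction (−∇h) has components (+0.01602 E, +0.004795 N).
Azimuth = atan2(E, N) = atan2(+0.01602, +0.004795) = 73.3° ≈ 073°.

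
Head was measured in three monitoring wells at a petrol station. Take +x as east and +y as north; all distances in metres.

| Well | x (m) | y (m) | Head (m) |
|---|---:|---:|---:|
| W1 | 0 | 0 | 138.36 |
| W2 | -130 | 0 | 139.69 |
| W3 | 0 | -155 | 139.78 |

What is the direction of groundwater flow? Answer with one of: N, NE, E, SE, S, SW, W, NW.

∂h/∂x = (139.69 − 138.36) / (-130 − 0) = -0.01023
∂h/∂y = (139.78 − 138.36) / (-155 − 0) = -0.009161
Flow = −∇h = (+0.01023 east, +0.009161 north), which points northeast.

NE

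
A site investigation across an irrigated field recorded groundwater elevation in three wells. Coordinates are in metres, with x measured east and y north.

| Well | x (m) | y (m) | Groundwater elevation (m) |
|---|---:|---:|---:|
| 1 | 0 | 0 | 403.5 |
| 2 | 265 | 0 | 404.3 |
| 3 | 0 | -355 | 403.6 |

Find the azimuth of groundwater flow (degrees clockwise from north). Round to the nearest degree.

∂h/∂x = (404.3 − 403.5) / (265 − 0) = +0.003019
∂h/∂y = (403.6 − 403.5) / (-355 − 0) = -0.0002817
Flow direction (−∇h) has components (-0.003019 E, +0.0002817 N).
Azimuth = atan2(E, N) = atan2(-0.003019, +0.0002817) = 275.3° ≈ 275°.

275°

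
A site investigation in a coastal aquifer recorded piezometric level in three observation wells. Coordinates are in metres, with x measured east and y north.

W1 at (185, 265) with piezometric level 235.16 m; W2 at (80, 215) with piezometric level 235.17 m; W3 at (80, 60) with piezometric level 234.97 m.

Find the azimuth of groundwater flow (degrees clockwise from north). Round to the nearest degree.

Differences from W1: to W2 (Δx, Δy, Δh) = (-105, -50, +0.01); to W3 = (-105, -205, -0.19).
Solve a·Δx + b·Δy = Δh: det = (-105)·(-205) − (-105)·(-50) = 16275.
∂h/∂x = [(+0.01)·(-205) − (-0.19)·(-50)] / 16275 = -0.0007097
∂h/∂y = [(-105)·(-0.19) − (-105)·(+0.01)] / 16275 = +0.001290
Flow direction (−∇h) has components (+0.0007097 E, -0.001290 N).
Azimuth = atan2(E, N) = atan2(+0.0007097, -0.001290) = 151.2° ≈ 151°.

151°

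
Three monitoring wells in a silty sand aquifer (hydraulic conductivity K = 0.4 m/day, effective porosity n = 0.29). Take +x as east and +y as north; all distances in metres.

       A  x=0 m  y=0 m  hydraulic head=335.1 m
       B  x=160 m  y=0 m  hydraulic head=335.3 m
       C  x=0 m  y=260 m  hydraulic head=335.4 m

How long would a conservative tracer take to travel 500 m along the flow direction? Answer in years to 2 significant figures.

580 years

∂h/∂x = (335.3 − 335.1) / (160 − 0) = +0.001250
∂h/∂y = (335.4 − 335.1) / (260 − 0) = +0.001154
|∇h| = √(0.001250² + 0.001154²) = 0.001701
Seepage velocity v = K·i/n = 0.4 × 0.001701 / 0.29 = 0.002346 m/day.
t = 500 / 0.002346 = 2.131e+05 days = 583 years.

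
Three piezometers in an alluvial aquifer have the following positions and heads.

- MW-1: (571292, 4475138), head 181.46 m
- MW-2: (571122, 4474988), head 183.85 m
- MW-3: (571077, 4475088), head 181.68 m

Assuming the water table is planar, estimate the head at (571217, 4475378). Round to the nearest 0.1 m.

176.4 m

Differences from MW-1: to MW-2 (Δx, Δy, Δh) = (-170, -150, +2.39); to MW-3 = (-215, -50, +0.22).
Determinant of the coordinate differences = (-170)·(-50) − (-215)·(-150) = -23750.
∂h/∂x = [(+2.39)·(-50) − (+0.22)·(-150)] / -23750 = +0.003642
∂h/∂y = [(-170)·(+0.22) − (-215)·(+2.39)] / -23750 = -0.02006
h(571217, 4475378) = 181.46 + (+0.003642)·(-75) + (-0.02006)·(240) = 181.46 -0.273 -4.815 = 176.372 m.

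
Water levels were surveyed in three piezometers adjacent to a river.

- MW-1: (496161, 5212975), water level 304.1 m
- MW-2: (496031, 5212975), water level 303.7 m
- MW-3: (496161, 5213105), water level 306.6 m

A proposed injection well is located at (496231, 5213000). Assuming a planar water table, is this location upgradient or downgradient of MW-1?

upgradient

∂h/∂x = (303.7 − 304.1) / (496031 − 496161) = +0.003077
∂h/∂y = (306.6 − 304.1) / (5213105 − 5212975) = +0.01923
Head at (496231, 5213000) = 304.1 + (+0.003077)·(70) + (+0.01923)·(25) = 304.80 m.
That is higher than the 304.1 m at MW-1, so the point is upgradient.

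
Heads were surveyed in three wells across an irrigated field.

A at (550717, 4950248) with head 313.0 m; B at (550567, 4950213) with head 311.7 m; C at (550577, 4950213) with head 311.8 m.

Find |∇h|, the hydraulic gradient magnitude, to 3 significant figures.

With h = a·x + b·y + c and A as origin, the differences give:
  (-150)·a + (-35)·b = -1.3
  (-140)·a + (-35)·b = -1.2
Eliminate b (×(-35) and ×(-35), subtract): 350·a = 3.50 → a = ∂h/∂x = +0.01000
Back-substitute: b = ∂h/∂y = -0.005714.
|∇h| = √(0.01000² + -0.005714²) = 0.01152

0.0115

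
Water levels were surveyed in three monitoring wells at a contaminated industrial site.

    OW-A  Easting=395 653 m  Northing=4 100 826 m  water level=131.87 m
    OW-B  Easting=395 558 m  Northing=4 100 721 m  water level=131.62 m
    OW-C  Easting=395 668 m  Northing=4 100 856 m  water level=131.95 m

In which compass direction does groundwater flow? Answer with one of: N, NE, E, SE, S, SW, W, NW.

Differences from OW-A: to OW-B (Δx, Δy, Δh) = (-95, -105, -0.25); to OW-C = (15, 30, +0.08).
Solve a·Δx + b·Δy = Δh: det = (-95)·30 − 15·(-105) = -1275.
∂h/∂x = [(-0.25)·30 − (+0.08)·(-105)] / -1275 = -0.0007059
∂h/∂y = [(-95)·(+0.08) − 15·(-0.25)] / -1275 = +0.003020
Flow = −∇h = (+0.0007059 east, -0.003020 north), which points south.

S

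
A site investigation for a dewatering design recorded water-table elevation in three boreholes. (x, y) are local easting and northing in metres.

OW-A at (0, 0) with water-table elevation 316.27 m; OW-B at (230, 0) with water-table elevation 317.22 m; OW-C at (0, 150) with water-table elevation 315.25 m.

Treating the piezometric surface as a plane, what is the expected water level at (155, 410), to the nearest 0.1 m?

314.1 m

∂h/∂x = (317.22 − 316.27) / (230 − 0) = +0.004130
∂h/∂y = (315.25 − 316.27) / (150 − 0) = -0.006800
h(155, 410) = 316.27 + (+0.004130)·(155) + (-0.006800)·(410) = 316.27 +0.640 -2.788 = 314.122 m.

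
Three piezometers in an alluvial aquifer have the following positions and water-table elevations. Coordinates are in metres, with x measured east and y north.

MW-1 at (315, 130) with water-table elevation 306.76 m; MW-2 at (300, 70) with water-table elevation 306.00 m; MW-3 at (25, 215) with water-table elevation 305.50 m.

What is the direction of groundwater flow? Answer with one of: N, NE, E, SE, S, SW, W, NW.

Three-point gradient (reference MW-1): Δ to MW-2 = (-15, -60, -0.76), Δ to MW-3 = (-290, 85, -1.26).
∂h/∂x = +0.007507, ∂h/∂y = +0.01079 (det = -18675).
Flow = −∇h = (-0.007507 east, -0.01079 north), which points southwest.

SW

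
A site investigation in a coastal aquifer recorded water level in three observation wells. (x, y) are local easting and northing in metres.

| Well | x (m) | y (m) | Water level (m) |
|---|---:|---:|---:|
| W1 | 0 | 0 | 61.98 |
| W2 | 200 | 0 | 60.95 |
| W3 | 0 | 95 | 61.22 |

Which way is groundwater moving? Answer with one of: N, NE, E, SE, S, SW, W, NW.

NE

∂h/∂x = (60.95 − 61.98) / (200 − 0) = -0.005150
∂h/∂y = (61.22 − 61.98) / (95 − 0) = -0.008000
Flow = −∇h = (+0.005150 east, +0.008000 north), which points northeast.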